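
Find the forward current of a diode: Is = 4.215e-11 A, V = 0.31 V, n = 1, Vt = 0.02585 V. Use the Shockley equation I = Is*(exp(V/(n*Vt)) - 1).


Step 1: V/(n*Vt) = 0.31/(1*0.02585) = 11.9923
Step 2: exp(11.9923) = 1.6151e+05
Step 3: I = 4.215e-11 * (1.6151e+05 - 1) = 6.81e-06 A

6.81e-06


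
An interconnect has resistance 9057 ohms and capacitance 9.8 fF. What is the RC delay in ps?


Step 1: tau = R * C
Step 2: tau = 9057 * 9.8 fF = 9057 * 9.8e-15 F
Step 3: tau = 8.87586e-11 s = 88.7586 ps

88.7586


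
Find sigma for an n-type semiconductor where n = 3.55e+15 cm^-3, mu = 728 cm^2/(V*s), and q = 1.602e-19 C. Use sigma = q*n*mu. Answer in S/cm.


Step 1: sigma = q * n * mu
Step 2: sigma = 1.602e-19 * 3.55e+15 * 728
Step 3: sigma = 4.140e-01 S/cm

4.140e-01


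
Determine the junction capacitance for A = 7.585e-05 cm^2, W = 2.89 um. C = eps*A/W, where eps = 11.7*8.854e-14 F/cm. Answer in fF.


Step 1: eps_Si = 11.7 * 8.854e-14 = 1.035918e-12 F/cm
Step 2: W in cm = 2.89 * 1e-4 = 2.89e-04 cm
Step 3: C = 1.035918e-12 * 7.585e-05 / 2.89e-04 = 2.718837e-13 F
Step 4: C = 271.88 fF

271.88


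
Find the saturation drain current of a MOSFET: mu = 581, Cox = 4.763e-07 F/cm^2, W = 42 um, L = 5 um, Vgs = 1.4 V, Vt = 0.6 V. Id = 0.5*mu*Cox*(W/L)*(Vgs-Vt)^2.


Step 1: Overdrive voltage Vov = Vgs - Vt = 1.4 - 0.6 = 0.8 V
Step 2: W/L = 42/5 = 8.4
Step 3: Id = 0.5 * 581 * 4.763e-07 * 8.4 * 0.8^2
Step 4: Id = 7.44e-04 A

7.44e-04


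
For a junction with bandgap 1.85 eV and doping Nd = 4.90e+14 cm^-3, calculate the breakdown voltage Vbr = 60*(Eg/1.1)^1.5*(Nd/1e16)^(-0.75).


Step 1: Eg/1.1 = 1.85/1.1 = 1.681818
Step 2: (Eg/1.1)^1.5 = 1.681818^1.5 = 2.181064
Step 3: (Nd/1e16)^(-0.75) = (0.049)^(-0.75) = 9.601806
Step 4: Vbr = 60 * 2.181064 * 9.601806 = 1256.5 V

1256.5


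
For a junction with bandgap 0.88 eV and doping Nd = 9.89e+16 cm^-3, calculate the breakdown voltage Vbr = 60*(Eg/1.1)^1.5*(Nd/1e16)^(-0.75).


Step 1: Eg/1.1 = 0.88/1.1 = 0.800000
Step 2: (Eg/1.1)^1.5 = 0.800000^1.5 = 0.715542
Step 3: (Nd/1e16)^(-0.75) = (9.89)^(-0.75) = 0.179309
Step 4: Vbr = 60 * 0.715542 * 0.179309 = 7.7 V

7.7


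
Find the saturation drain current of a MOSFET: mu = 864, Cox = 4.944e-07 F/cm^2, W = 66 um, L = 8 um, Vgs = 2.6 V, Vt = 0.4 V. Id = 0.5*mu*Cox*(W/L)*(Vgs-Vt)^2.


Step 1: Overdrive voltage Vov = Vgs - Vt = 2.6 - 0.4 = 2.2 V
Step 2: W/L = 66/8 = 8.25
Step 3: Id = 0.5 * 864 * 4.944e-07 * 8.25 * 2.2^2
Step 4: Id = 8.53e-03 A

8.53e-03


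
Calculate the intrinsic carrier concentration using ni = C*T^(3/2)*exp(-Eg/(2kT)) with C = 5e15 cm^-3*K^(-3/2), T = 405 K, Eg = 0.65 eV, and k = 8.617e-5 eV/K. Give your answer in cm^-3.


Step 1: Compute kT = 8.617e-5 * 405 = 0.03489885 eV
Step 2: Exponent = -Eg/(2kT) = -0.65/(2*0.03489885) = -9.31263
Step 3: T^(3/2) = 405^1.5 = 8150.47
Step 4: ni = 5e15 * 8150.47 * exp(-9.31263) = 3.68e+15 cm^-3

3.68e+15


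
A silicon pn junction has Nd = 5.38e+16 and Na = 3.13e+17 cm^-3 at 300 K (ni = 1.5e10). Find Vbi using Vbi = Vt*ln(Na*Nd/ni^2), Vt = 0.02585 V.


Step 1: Compute Na*Nd/ni^2 = 3.13e+17 * 5.38e+16 / (1.5e10)^2 = 7.4842e+13
Step 2: ln(7.4842e+13) = 31.9464
Step 3: Vbi = 0.02585 * 31.9464 = 0.826 V

0.826


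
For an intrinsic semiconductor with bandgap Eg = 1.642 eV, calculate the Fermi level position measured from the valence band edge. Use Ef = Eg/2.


Step 1: For an intrinsic semiconductor, the Fermi level sits at midgap.
Step 2: Ef = Eg / 2 = 1.642 / 2 = 0.821 eV

0.821


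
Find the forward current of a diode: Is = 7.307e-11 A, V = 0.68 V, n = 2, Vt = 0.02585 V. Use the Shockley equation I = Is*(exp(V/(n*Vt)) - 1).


Step 1: V/(n*Vt) = 0.68/(2*0.02585) = 13.1528
Step 2: exp(13.1528) = 5.1545e+05
Step 3: I = 7.307e-11 * (5.1545e+05 - 1) = 3.77e-05 A

3.77e-05


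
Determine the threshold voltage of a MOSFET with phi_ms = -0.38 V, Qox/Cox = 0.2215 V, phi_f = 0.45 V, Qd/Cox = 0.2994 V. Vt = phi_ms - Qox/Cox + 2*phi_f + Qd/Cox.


Step 1: Vt = phi_ms - Qox/Cox + 2*phi_f + Qd/Cox
Step 2: Vt = -0.38 - 0.2215 + 2*0.45 + 0.2994
Step 3: Vt = -0.38 - 0.2215 + 0.9 + 0.2994
Step 4: Vt = 0.5979 V

0.5979


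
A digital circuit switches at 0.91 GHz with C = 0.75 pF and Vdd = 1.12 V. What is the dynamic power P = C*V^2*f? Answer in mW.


Step 1: V^2 = 1.12^2 = 1.2544 V^2
Step 2: P = C*V^2*f = 0.75e-12 F * 1.2544 * 0.91e9 Hz
Step 3: P = 8.56128e-04 W
Step 4: P = 0.856 mW

0.856


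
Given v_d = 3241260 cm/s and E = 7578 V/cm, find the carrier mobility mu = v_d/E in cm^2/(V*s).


Step 1: mu = v_d / E
Step 2: mu = 3241260 / 7578
Step 3: mu = 427.72 cm^2/(V*s)

427.72


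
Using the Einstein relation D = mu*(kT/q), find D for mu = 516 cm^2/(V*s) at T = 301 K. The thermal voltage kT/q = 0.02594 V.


Step 1: D = mu * (kT/q)
Step 2: D = 516 * 0.02594
Step 3: D = 13.39 cm^2/s

13.39


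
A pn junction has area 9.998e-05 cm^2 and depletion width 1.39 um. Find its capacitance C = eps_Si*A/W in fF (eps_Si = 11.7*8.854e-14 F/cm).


Step 1: eps_Si = 11.7 * 8.854e-14 = 1.035918e-12 F/cm
Step 2: W in cm = 1.39 * 1e-4 = 1.39e-04 cm
Step 3: C = 1.035918e-12 * 9.998e-05 / 1.39e-04 = 7.451157e-13 F
Step 4: C = 745.12 fF

745.12


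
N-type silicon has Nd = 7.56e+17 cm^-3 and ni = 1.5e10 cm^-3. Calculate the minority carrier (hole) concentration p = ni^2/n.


Step 1: Since Nd >> ni, n ≈ Nd = 7.56e+17 cm^-3
Step 2: p = ni^2 / n = (1.5e10)^2 / 7.56e+17
Step 3: p = 2.25e20 / 7.56e+17 = 2.98e+02 cm^-3

2.98e+02


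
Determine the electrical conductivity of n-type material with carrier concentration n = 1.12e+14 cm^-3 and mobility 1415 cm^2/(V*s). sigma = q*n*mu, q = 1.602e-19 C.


Step 1: sigma = q * n * mu
Step 2: sigma = 1.602e-19 * 1.12e+14 * 1415
Step 3: sigma = 2.539e-02 S/cm

2.539e-02


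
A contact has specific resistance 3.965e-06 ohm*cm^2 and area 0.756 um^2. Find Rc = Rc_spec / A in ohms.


Step 1: Convert area to cm^2: 0.756 um^2 = 7.5600e-09 cm^2
Step 2: Rc = Rc_spec / A = 3.965e-06 / 7.5600e-09
Step 3: Rc = 5.24e+02 ohms

5.24e+02


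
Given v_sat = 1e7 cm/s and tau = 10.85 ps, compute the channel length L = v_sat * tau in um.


Step 1: tau in seconds = 10.85 ps * 1e-12 = 1.0850e-11 s
Step 2: L = v_sat * tau = 1e7 * 1.0850e-11 = 1.0850e-04 cm
Step 3: L in um = 1.0850e-04 * 1e4 = 1.085 um

1.085


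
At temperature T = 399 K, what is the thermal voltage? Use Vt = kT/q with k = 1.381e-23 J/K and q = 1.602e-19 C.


Step 1: kT = 1.381e-23 * 399 = 5.51019e-21 J
Step 2: Vt = kT/q = 5.51019e-21 / 1.602e-19
Step 3: Vt = 0.0344 V

0.0344


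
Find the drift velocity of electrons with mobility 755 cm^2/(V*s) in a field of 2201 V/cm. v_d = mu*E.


Step 1: v_d = mu * E
Step 2: v_d = 755 * 2201 = 1661755
Step 3: v_d = 1.66e+06 cm/s

1.66e+06


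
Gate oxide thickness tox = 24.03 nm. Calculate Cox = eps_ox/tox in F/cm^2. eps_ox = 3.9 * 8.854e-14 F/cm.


Step 1: eps_ox = 3.9 * 8.854e-14 = 3.45306e-13 F/cm
Step 2: tox in cm = 24.03 nm * 1e-7 = 2.4030e-06 cm
Step 3: Cox = 3.45306e-13 / 2.4030e-06 = 1.44e-07 F/cm^2

1.44e-07


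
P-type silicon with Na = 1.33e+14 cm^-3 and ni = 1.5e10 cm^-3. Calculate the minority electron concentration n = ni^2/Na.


Step 1: Majority hole concentration p ≈ Na = 1.33e+14 cm^-3
Step 2: n = ni^2 / Na = (1.5e10)^2 / 1.33e+14
Step 3: n = 1.69e+06 cm^-3

1.69e+06


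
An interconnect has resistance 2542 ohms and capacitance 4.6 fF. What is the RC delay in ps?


Step 1: tau = R * C
Step 2: tau = 2542 * 4.6 fF = 2542 * 4.6e-15 F
Step 3: tau = 1.16932e-11 s = 11.6932 ps

11.6932


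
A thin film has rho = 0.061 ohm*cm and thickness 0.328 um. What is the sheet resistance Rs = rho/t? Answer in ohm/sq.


Step 1: Convert thickness to cm: t = 0.328 um = 3.2800e-05 cm
Step 2: Rs = rho / t = 0.061 / 3.2800e-05
Step 3: Rs = 1859.8 ohm/sq

1859.8


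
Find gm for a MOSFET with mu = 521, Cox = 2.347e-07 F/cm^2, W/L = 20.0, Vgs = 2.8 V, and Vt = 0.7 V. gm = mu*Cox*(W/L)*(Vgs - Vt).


Step 1: Vov = Vgs - Vt = 2.8 - 0.7 = 2.1 V
Step 2: gm = mu * Cox * (W/L) * Vov
Step 3: gm = 521 * 2.347e-07 * 20.0 * 2.1 = 5.14e-03 S

5.14e-03


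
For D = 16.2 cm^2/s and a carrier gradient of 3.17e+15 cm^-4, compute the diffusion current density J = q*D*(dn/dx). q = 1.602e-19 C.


Step 1: J = q * D * (dn/dx)
Step 2: J = 1.602e-19 * 16.2 * 3.17e+15
Step 3: J = 8.23e-03 A/cm^2

8.23e-03


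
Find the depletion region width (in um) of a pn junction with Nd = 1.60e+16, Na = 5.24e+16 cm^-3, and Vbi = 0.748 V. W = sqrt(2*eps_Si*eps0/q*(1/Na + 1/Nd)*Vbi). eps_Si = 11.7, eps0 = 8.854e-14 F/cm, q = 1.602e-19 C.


Step 1: 1/Na + 1/Nd = 1/5.24e+16 + 1/1.60e+16 = 8.15840e-17
Step 2: 2*eps*eps0/q = 2*11.7*8.854e-14/1.602e-19 = 1.293281e+07
Step 3: W^2 = 1.293281e+07 * 8.15840e-17 * 0.748 = 7.89223e-10
Step 4: W = sqrt(7.89223e-10) = 2.809e-05 cm = 0.2809 um

0.2809


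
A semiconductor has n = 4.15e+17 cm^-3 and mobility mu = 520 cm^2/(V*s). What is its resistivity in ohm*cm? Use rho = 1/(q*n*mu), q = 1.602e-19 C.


Step 1: sigma = q * n * mu = 1.602e-19 * 4.15e+17 * 520 = 3.45712e+01 S/cm
Step 2: rho = 1 / sigma = 1 / 3.45712e+01 = 0.02893 ohm*cm

0.02893


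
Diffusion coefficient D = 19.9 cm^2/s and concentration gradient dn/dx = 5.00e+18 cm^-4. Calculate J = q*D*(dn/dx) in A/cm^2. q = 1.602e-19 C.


Step 1: J = q * D * (dn/dx)
Step 2: J = 1.602e-19 * 19.9 * 5.00e+18
Step 3: J = 1.59e+01 A/cm^2

1.59e+01


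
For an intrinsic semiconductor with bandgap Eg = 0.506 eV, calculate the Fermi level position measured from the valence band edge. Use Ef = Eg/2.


Step 1: For an intrinsic semiconductor, the Fermi level sits at midgap.
Step 2: Ef = Eg / 2 = 0.506 / 2 = 0.253 eV

0.253


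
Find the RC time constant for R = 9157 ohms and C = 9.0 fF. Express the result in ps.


Step 1: tau = R * C
Step 2: tau = 9157 * 9.0 fF = 9157 * 9.0e-15 F
Step 3: tau = 8.2413e-11 s = 82.413 ps

82.413


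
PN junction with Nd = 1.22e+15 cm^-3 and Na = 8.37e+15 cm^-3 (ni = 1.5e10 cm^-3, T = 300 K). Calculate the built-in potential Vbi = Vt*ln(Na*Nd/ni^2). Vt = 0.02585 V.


Step 1: Compute Na*Nd/ni^2 = 8.37e+15 * 1.22e+15 / (1.5e10)^2 = 4.5384e+10
Step 2: ln(4.5384e+10) = 24.5384
Step 3: Vbi = 0.02585 * 24.5384 = 0.634 V

0.634


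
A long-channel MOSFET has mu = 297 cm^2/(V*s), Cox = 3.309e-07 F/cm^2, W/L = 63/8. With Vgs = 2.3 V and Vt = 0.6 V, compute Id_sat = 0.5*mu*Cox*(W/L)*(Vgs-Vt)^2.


Step 1: Overdrive voltage Vov = Vgs - Vt = 2.3 - 0.6 = 1.7 V
Step 2: W/L = 63/8 = 7.875
Step 3: Id = 0.5 * 297 * 3.309e-07 * 7.875 * 1.7^2
Step 4: Id = 1.12e-03 A

1.12e-03


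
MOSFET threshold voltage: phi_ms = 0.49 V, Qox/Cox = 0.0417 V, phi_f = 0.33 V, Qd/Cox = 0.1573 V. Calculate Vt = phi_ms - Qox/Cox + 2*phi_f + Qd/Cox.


Step 1: Vt = phi_ms - Qox/Cox + 2*phi_f + Qd/Cox
Step 2: Vt = 0.49 - 0.0417 + 2*0.33 + 0.1573
Step 3: Vt = 0.49 - 0.0417 + 0.66 + 0.1573
Step 4: Vt = 1.2656 V

1.2656


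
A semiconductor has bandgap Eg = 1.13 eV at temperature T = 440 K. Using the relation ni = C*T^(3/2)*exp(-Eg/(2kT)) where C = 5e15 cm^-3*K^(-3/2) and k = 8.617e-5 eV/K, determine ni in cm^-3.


Step 1: Compute kT = 8.617e-5 * 440 = 0.0379148 eV
Step 2: Exponent = -Eg/(2kT) = -1.13/(2*0.0379148) = -14.90183
Step 3: T^(3/2) = 440^1.5 = 9229.52
Step 4: ni = 5e15 * 9229.52 * exp(-14.90183) = 1.56e+13 cm^-3

1.56e+13


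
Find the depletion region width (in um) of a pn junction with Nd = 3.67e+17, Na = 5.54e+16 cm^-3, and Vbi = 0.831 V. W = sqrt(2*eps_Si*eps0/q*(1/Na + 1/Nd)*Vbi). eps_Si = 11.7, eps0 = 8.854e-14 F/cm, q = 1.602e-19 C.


Step 1: 1/Na + 1/Nd = 1/5.54e+16 + 1/3.67e+17 = 2.07753e-17
Step 2: 2*eps*eps0/q = 2*11.7*8.854e-14/1.602e-19 = 1.293281e+07
Step 3: W^2 = 1.293281e+07 * 2.07753e-17 * 0.831 = 2.23276e-10
Step 4: W = sqrt(2.23276e-10) = 1.494e-05 cm = 0.1494 um

0.1494


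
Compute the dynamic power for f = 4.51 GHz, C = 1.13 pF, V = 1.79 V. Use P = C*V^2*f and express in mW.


Step 1: V^2 = 1.79^2 = 3.2041 V^2
Step 2: P = C*V^2*f = 1.13e-12 F * 3.2041 * 4.51e9 Hz
Step 3: P = 1.632905483e-02 W
Step 4: P = 16.329 mW

16.329


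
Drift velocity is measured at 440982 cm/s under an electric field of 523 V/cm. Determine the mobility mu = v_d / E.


Step 1: mu = v_d / E
Step 2: mu = 440982 / 523
Step 3: mu = 843.18 cm^2/(V*s)

843.18


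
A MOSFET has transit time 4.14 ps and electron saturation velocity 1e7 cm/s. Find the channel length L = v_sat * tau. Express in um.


Step 1: tau in seconds = 4.14 ps * 1e-12 = 4.1400e-12 s
Step 2: L = v_sat * tau = 1e7 * 4.1400e-12 = 4.1400e-05 cm
Step 3: L in um = 4.1400e-05 * 1e4 = 0.414 um

0.414


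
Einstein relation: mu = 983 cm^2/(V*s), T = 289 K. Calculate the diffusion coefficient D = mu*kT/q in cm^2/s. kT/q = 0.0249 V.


Step 1: D = mu * (kT/q)
Step 2: D = 983 * 0.0249
Step 3: D = 24.48 cm^2/s

24.48


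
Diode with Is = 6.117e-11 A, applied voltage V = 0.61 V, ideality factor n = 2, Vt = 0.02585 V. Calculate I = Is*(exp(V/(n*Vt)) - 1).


Step 1: V/(n*Vt) = 0.61/(2*0.02585) = 11.7988
Step 2: exp(11.7988) = 1.3309e+05
Step 3: I = 6.117e-11 * (1.3309e+05 - 1) = 8.14e-06 A

8.14e-06


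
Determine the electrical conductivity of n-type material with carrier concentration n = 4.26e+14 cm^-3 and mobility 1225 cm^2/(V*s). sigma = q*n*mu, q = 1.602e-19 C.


Step 1: sigma = q * n * mu
Step 2: sigma = 1.602e-19 * 4.26e+14 * 1225
Step 3: sigma = 8.360e-02 S/cm

8.360e-02


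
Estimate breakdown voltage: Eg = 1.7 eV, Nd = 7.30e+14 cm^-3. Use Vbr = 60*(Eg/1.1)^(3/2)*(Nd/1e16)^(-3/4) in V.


Step 1: Eg/1.1 = 1.7/1.1 = 1.545455
Step 2: (Eg/1.1)^1.5 = 1.545455^1.5 = 1.921253
Step 3: (Nd/1e16)^(-0.75) = (0.073)^(-0.75) = 7.120457
Step 4: Vbr = 60 * 1.921253 * 7.120457 = 820.8 V

820.8


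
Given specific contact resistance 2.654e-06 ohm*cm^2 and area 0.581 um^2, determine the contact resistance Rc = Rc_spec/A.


Step 1: Convert area to cm^2: 0.581 um^2 = 5.8100e-09 cm^2
Step 2: Rc = Rc_spec / A = 2.654e-06 / 5.8100e-09
Step 3: Rc = 4.57e+02 ohms

4.57e+02


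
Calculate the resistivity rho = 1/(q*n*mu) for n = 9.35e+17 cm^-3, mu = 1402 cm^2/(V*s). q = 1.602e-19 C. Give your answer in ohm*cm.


Step 1: sigma = q * n * mu = 1.602e-19 * 9.35e+17 * 1402 = 2.10001e+02 S/cm
Step 2: rho = 1 / sigma = 1 / 2.10001e+02 = 0.004762 ohm*cm

0.004762


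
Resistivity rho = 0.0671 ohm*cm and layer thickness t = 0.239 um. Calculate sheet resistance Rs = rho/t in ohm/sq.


Step 1: Convert thickness to cm: t = 0.239 um = 2.3900e-05 cm
Step 2: Rs = rho / t = 0.0671 / 2.3900e-05
Step 3: Rs = 2807.5 ohm/sq

2807.5


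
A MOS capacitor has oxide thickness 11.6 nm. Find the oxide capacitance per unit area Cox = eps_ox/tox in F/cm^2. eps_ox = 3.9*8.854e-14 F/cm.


Step 1: eps_ox = 3.9 * 8.854e-14 = 3.45306e-13 F/cm
Step 2: tox in cm = 11.6 nm * 1e-7 = 1.1600e-06 cm
Step 3: Cox = 3.45306e-13 / 1.1600e-06 = 2.98e-07 F/cm^2

2.98e-07


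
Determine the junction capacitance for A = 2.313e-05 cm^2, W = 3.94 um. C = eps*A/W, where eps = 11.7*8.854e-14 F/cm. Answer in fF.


Step 1: eps_Si = 11.7 * 8.854e-14 = 1.035918e-12 F/cm
Step 2: W in cm = 3.94 * 1e-4 = 3.94e-04 cm
Step 3: C = 1.035918e-12 * 2.313e-05 / 3.94e-04 = 6.081417e-14 F
Step 4: C = 60.81 fF

60.81


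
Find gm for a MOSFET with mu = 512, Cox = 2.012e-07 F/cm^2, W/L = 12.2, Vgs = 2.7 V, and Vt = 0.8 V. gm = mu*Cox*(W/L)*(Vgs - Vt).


Step 1: Vov = Vgs - Vt = 2.7 - 0.8 = 1.9 V
Step 2: gm = mu * Cox * (W/L) * Vov
Step 3: gm = 512 * 2.012e-07 * 12.2 * 1.9 = 2.39e-03 S

2.39e-03


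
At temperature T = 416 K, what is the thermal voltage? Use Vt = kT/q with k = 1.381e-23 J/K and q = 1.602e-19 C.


Step 1: kT = 1.381e-23 * 416 = 5.74496e-21 J
Step 2: Vt = kT/q = 5.74496e-21 / 1.602e-19
Step 3: Vt = 0.03586 V

0.03586


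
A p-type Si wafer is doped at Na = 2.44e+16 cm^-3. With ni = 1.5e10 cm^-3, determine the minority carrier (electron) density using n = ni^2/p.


Step 1: Majority hole concentration p ≈ Na = 2.44e+16 cm^-3
Step 2: n = ni^2 / Na = (1.5e10)^2 / 2.44e+16
Step 3: n = 9.22e+03 cm^-3

9.22e+03


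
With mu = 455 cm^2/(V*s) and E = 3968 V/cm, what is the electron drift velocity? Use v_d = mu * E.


Step 1: v_d = mu * E
Step 2: v_d = 455 * 3968 = 1805440
Step 3: v_d = 1.81e+06 cm/s

1.81e+06


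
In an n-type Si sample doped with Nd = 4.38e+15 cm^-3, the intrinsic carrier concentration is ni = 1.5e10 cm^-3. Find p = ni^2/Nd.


Step 1: Since Nd >> ni, n ≈ Nd = 4.38e+15 cm^-3
Step 2: p = ni^2 / n = (1.5e10)^2 / 4.38e+15
Step 3: p = 2.25e20 / 4.38e+15 = 5.14e+04 cm^-3

5.14e+04


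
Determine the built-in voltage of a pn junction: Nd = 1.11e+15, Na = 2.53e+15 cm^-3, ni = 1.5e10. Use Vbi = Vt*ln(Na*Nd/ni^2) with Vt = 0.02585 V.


Step 1: Compute Na*Nd/ni^2 = 2.53e+15 * 1.11e+15 / (1.5e10)^2 = 1.2481e+10
Step 2: ln(1.2481e+10) = 23.2475
Step 3: Vbi = 0.02585 * 23.2475 = 0.601 V

0.601


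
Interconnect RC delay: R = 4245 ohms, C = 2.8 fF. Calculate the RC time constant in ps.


Step 1: tau = R * C
Step 2: tau = 4245 * 2.8 fF = 4245 * 2.8e-15 F
Step 3: tau = 1.1886e-11 s = 11.886 ps

11.886


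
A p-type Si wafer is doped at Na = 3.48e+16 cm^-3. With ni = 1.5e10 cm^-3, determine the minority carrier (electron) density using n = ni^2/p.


Step 1: Majority hole concentration p ≈ Na = 3.48e+16 cm^-3
Step 2: n = ni^2 / Na = (1.5e10)^2 / 3.48e+16
Step 3: n = 6.47e+03 cm^-3

6.47e+03


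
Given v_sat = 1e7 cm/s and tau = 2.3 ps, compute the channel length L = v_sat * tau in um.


Step 1: tau in seconds = 2.3 ps * 1e-12 = 2.3000e-12 s
Step 2: L = v_sat * tau = 1e7 * 2.3000e-12 = 2.3000e-05 cm
Step 3: L in um = 2.3000e-05 * 1e4 = 0.23 um

0.23


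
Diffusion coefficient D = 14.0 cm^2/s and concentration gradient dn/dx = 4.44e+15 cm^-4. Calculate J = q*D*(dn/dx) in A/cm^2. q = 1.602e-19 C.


Step 1: J = q * D * (dn/dx)
Step 2: J = 1.602e-19 * 14.0 * 4.44e+15
Step 3: J = 9.96e-03 A/cm^2

9.96e-03


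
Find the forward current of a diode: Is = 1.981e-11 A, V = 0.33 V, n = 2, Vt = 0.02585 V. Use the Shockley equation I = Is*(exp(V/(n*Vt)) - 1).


Step 1: V/(n*Vt) = 0.33/(2*0.02585) = 6.3830
Step 2: exp(6.3830) = 5.9170e+02
Step 3: I = 1.981e-11 * (5.9170e+02 - 1) = 1.17e-08 A

1.17e-08


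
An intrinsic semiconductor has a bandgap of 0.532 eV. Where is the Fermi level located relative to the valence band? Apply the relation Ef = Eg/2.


Step 1: For an intrinsic semiconductor, the Fermi level sits at midgap.
Step 2: Ef = Eg / 2 = 0.532 / 2 = 0.266 eV

0.266


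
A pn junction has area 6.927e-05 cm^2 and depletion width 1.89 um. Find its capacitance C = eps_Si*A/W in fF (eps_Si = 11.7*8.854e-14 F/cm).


Step 1: eps_Si = 11.7 * 8.854e-14 = 1.035918e-12 F/cm
Step 2: W in cm = 1.89 * 1e-4 = 1.89e-04 cm
Step 3: C = 1.035918e-12 * 6.927e-05 / 1.89e-04 = 3.796722e-13 F
Step 4: C = 379.67 fF

379.67


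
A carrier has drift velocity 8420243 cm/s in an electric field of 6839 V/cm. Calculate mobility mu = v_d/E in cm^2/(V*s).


Step 1: mu = v_d / E
Step 2: mu = 8420243 / 6839
Step 3: mu = 1231.21 cm^2/(V*s)

1231.21


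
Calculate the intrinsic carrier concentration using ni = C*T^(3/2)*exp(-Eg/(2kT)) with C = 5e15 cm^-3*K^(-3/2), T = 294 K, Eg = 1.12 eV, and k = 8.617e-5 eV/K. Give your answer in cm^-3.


Step 1: Compute kT = 8.617e-5 * 294 = 0.02533398 eV
Step 2: Exponent = -Eg/(2kT) = -1.12/(2*0.02533398) = -22.10470
Step 3: T^(3/2) = 294^1.5 = 5041.05
Step 4: ni = 5e15 * 5041.05 * exp(-22.10470) = 6.33e+09 cm^-3

6.33e+09


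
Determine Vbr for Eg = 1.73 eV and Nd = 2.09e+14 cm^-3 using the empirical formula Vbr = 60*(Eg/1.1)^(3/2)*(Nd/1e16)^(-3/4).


Step 1: Eg/1.1 = 1.73/1.1 = 1.572727
Step 2: (Eg/1.1)^1.5 = 1.572727^1.5 = 1.972332
Step 3: (Nd/1e16)^(-0.75) = (0.0209)^(-0.75) = 18.192412
Step 4: Vbr = 60 * 1.972332 * 18.192412 = 2152.9 V

2152.9


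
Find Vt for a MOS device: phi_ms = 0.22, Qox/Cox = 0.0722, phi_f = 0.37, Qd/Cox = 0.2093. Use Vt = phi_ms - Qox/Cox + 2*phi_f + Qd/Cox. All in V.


Step 1: Vt = phi_ms - Qox/Cox + 2*phi_f + Qd/Cox
Step 2: Vt = 0.22 - 0.0722 + 2*0.37 + 0.2093
Step 3: Vt = 0.22 - 0.0722 + 0.74 + 0.2093
Step 4: Vt = 1.0971 V

1.0971


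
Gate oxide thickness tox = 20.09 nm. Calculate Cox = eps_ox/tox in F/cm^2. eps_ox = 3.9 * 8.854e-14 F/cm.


Step 1: eps_ox = 3.9 * 8.854e-14 = 3.45306e-13 F/cm
Step 2: tox in cm = 20.09 nm * 1e-7 = 2.0090e-06 cm
Step 3: Cox = 3.45306e-13 / 2.0090e-06 = 1.72e-07 F/cm^2

1.72e-07


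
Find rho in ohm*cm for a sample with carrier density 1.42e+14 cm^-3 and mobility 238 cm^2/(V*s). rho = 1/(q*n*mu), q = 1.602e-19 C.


Step 1: sigma = q * n * mu = 1.602e-19 * 1.42e+14 * 238 = 5.41412e-03 S/cm
Step 2: rho = 1 / sigma = 1 / 5.41412e-03 = 184.7 ohm*cm

184.7


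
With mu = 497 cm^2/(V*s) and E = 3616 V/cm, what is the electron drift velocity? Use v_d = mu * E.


Step 1: v_d = mu * E
Step 2: v_d = 497 * 3616 = 1797152
Step 3: v_d = 1.80e+06 cm/s

1.80e+06


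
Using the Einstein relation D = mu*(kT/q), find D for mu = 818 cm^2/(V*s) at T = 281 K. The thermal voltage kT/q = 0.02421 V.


Step 1: D = mu * (kT/q)
Step 2: D = 818 * 0.02421
Step 3: D = 19.8 cm^2/s

19.8


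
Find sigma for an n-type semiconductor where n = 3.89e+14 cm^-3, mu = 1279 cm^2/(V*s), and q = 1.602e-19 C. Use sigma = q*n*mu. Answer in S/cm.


Step 1: sigma = q * n * mu
Step 2: sigma = 1.602e-19 * 3.89e+14 * 1279
Step 3: sigma = 7.970e-02 S/cm

7.970e-02


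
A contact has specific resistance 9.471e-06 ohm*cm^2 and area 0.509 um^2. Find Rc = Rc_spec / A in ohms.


Step 1: Convert area to cm^2: 0.509 um^2 = 5.0900e-09 cm^2
Step 2: Rc = Rc_spec / A = 9.471e-06 / 5.0900e-09
Step 3: Rc = 1.86e+03 ohms

1.86e+03


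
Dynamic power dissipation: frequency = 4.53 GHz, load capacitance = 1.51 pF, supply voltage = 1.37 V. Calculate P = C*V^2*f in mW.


Step 1: V^2 = 1.37^2 = 1.8769 V^2
Step 2: P = C*V^2*f = 1.51e-12 F * 1.8769 * 4.53e9 Hz
Step 3: P = 1.283855907e-02 W
Step 4: P = 12.839 mW

12.839


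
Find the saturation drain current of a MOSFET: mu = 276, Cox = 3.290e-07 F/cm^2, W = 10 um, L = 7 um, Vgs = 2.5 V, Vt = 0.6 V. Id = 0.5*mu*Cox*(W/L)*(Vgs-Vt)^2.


Step 1: Overdrive voltage Vov = Vgs - Vt = 2.5 - 0.6 = 1.9 V
Step 2: W/L = 10/7 = 1.42857
Step 3: Id = 0.5 * 276 * 3.290e-07 * 1.42857 * 1.9^2
Step 4: Id = 2.34e-04 A

2.34e-04


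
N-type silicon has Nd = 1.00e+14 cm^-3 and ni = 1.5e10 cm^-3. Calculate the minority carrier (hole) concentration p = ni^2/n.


Step 1: Since Nd >> ni, n ≈ Nd = 1.00e+14 cm^-3
Step 2: p = ni^2 / n = (1.5e10)^2 / 1.00e+14
Step 3: p = 2.25e20 / 1.00e+14 = 2.25e+06 cm^-3

2.25e+06


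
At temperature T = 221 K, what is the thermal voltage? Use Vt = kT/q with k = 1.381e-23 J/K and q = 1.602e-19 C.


Step 1: kT = 1.381e-23 * 221 = 3.05201e-21 J
Step 2: Vt = kT/q = 3.05201e-21 / 1.602e-19
Step 3: Vt = 0.01905 V

0.01905


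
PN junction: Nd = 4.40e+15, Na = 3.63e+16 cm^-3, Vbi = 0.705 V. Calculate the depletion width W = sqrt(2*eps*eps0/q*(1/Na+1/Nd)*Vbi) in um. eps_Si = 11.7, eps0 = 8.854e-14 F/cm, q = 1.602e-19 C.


Step 1: 1/Na + 1/Nd = 1/3.63e+16 + 1/4.40e+15 = 2.54821e-16
Step 2: 2*eps*eps0/q = 2*11.7*8.854e-14/1.602e-19 = 1.293281e+07
Step 3: W^2 = 1.293281e+07 * 2.54821e-16 * 0.705 = 2.32336e-09
Step 4: W = sqrt(2.32336e-09) = 4.820e-05 cm = 0.482 um

0.482


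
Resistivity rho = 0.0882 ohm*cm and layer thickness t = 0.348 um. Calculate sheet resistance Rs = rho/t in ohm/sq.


Step 1: Convert thickness to cm: t = 0.348 um = 3.4800e-05 cm
Step 2: Rs = rho / t = 0.0882 / 3.4800e-05
Step 3: Rs = 2534.5 ohm/sq

2534.5


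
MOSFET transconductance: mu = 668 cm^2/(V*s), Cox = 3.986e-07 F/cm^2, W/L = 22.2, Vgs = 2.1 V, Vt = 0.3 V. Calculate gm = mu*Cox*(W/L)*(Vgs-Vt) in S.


Step 1: Vov = Vgs - Vt = 2.1 - 0.3 = 1.8 V
Step 2: gm = mu * Cox * (W/L) * Vov
Step 3: gm = 668 * 3.986e-07 * 22.2 * 1.8 = 1.06e-02 S

1.06e-02


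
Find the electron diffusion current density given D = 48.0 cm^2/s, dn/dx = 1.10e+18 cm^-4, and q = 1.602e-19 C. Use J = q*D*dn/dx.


Step 1: J = q * D * (dn/dx)
Step 2: J = 1.602e-19 * 48.0 * 1.10e+18
Step 3: J = 8.46e+00 A/cm^2

8.46e+00


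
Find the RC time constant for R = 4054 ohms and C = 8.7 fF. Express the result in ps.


Step 1: tau = R * C
Step 2: tau = 4054 * 8.7 fF = 4054 * 8.7e-15 F
Step 3: tau = 3.52698e-11 s = 35.2698 ps

35.2698


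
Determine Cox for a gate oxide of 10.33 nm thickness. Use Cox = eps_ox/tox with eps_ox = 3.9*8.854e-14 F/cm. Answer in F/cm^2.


Step 1: eps_ox = 3.9 * 8.854e-14 = 3.45306e-13 F/cm
Step 2: tox in cm = 10.33 nm * 1e-7 = 1.0330e-06 cm
Step 3: Cox = 3.45306e-13 / 1.0330e-06 = 3.34e-07 F/cm^2

3.34e-07


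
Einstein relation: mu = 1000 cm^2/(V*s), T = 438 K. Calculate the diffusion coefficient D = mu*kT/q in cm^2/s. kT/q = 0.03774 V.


Step 1: D = mu * (kT/q)
Step 2: D = 1000 * 0.03774
Step 3: D = 37.74 cm^2/s

37.74


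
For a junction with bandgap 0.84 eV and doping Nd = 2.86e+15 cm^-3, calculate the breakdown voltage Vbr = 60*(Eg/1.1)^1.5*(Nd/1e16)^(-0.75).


Step 1: Eg/1.1 = 0.84/1.1 = 0.763636
Step 2: (Eg/1.1)^1.5 = 0.763636^1.5 = 0.667313
Step 3: (Nd/1e16)^(-0.75) = (0.286)^(-0.75) = 2.556969
Step 4: Vbr = 60 * 0.667313 * 2.556969 = 102.4 V

102.4


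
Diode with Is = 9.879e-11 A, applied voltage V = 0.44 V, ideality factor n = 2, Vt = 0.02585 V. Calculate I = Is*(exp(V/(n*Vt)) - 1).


Step 1: V/(n*Vt) = 0.44/(2*0.02585) = 8.5106
Step 2: exp(8.5106) = 4.9671e+03
Step 3: I = 9.879e-11 * (4.9671e+03 - 1) = 4.91e-07 A

4.91e-07


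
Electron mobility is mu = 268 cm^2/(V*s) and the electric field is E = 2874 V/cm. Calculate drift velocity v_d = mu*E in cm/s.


Step 1: v_d = mu * E
Step 2: v_d = 268 * 2874 = 770232
Step 3: v_d = 7.70e+05 cm/s

7.70e+05


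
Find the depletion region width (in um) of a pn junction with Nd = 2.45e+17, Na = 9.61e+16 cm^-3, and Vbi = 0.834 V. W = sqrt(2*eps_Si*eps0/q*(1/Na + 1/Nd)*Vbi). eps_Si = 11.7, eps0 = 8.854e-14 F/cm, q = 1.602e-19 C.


Step 1: 1/Na + 1/Nd = 1/9.61e+16 + 1/2.45e+17 = 1.44875e-17
Step 2: 2*eps*eps0/q = 2*11.7*8.854e-14/1.602e-19 = 1.293281e+07
Step 3: W^2 = 1.293281e+07 * 1.44875e-17 * 0.834 = 1.56262e-10
Step 4: W = sqrt(1.56262e-10) = 1.250e-05 cm = 0.125 um

0.125


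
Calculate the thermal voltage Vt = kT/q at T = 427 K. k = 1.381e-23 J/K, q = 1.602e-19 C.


Step 1: kT = 1.381e-23 * 427 = 5.89687e-21 J
Step 2: Vt = kT/q = 5.89687e-21 / 1.602e-19
Step 3: Vt = 0.03681 V

0.03681


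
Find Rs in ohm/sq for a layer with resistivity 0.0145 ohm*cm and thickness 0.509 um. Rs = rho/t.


Step 1: Convert thickness to cm: t = 0.509 um = 5.0900e-05 cm
Step 2: Rs = rho / t = 0.0145 / 5.0900e-05
Step 3: Rs = 284.9 ohm/sq

284.9


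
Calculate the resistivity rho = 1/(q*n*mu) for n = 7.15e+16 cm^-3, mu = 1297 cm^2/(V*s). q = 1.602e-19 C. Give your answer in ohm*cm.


Step 1: sigma = q * n * mu = 1.602e-19 * 7.15e+16 * 1297 = 1.48562e+01 S/cm
Step 2: rho = 1 / sigma = 1 / 1.48562e+01 = 0.06731 ohm*cm

0.06731


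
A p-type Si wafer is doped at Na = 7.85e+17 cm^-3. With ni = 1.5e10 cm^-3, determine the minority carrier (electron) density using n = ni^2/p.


Step 1: Majority hole concentration p ≈ Na = 7.85e+17 cm^-3
Step 2: n = ni^2 / Na = (1.5e10)^2 / 7.85e+17
Step 3: n = 2.87e+02 cm^-3

2.87e+02


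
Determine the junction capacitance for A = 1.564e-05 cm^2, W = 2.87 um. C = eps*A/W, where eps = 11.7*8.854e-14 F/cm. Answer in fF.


Step 1: eps_Si = 11.7 * 8.854e-14 = 1.035918e-12 F/cm
Step 2: W in cm = 2.87 * 1e-4 = 2.87e-04 cm
Step 3: C = 1.035918e-12 * 1.564e-05 / 2.87e-04 = 5.645212e-14 F
Step 4: C = 56.45 fF

56.45


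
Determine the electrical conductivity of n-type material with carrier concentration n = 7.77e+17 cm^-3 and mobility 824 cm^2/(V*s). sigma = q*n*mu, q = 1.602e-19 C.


Step 1: sigma = q * n * mu
Step 2: sigma = 1.602e-19 * 7.77e+17 * 824
Step 3: sigma = 1.026e+02 S/cm

1.026e+02


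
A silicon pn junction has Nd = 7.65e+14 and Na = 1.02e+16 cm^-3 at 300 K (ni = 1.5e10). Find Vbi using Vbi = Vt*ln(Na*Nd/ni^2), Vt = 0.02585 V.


Step 1: Compute Na*Nd/ni^2 = 1.02e+16 * 7.65e+14 / (1.5e10)^2 = 3.4680e+10
Step 2: ln(3.4680e+10) = 24.2694
Step 3: Vbi = 0.02585 * 24.2694 = 0.627 V

0.627


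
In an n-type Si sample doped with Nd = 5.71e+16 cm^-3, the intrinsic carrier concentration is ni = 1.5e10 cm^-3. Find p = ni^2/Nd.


Step 1: Since Nd >> ni, n ≈ Nd = 5.71e+16 cm^-3
Step 2: p = ni^2 / n = (1.5e10)^2 / 5.71e+16
Step 3: p = 2.25e20 / 5.71e+16 = 3.94e+03 cm^-3

3.94e+03


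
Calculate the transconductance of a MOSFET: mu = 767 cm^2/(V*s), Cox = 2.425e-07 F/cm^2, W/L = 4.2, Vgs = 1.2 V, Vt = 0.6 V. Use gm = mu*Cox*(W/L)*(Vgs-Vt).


Step 1: Vov = Vgs - Vt = 1.2 - 0.6 = 0.6 V
Step 2: gm = mu * Cox * (W/L) * Vov
Step 3: gm = 767 * 2.425e-07 * 4.2 * 0.6 = 4.69e-04 S

4.69e-04


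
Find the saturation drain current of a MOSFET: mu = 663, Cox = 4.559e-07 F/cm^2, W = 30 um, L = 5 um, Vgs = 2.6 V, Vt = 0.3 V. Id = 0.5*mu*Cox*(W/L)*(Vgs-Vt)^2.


Step 1: Overdrive voltage Vov = Vgs - Vt = 2.6 - 0.3 = 2.3 V
Step 2: W/L = 30/5 = 6
Step 3: Id = 0.5 * 663 * 4.559e-07 * 6 * 2.3^2
Step 4: Id = 4.80e-03 A

4.80e-03


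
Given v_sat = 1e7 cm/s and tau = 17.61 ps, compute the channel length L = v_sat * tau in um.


Step 1: tau in seconds = 17.61 ps * 1e-12 = 1.7610e-11 s
Step 2: L = v_sat * tau = 1e7 * 1.7610e-11 = 1.7610e-04 cm
Step 3: L in um = 1.7610e-04 * 1e4 = 1.761 um

1.761


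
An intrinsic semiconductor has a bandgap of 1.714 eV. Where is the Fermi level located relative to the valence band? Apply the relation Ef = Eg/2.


Step 1: For an intrinsic semiconductor, the Fermi level sits at midgap.
Step 2: Ef = Eg / 2 = 1.714 / 2 = 0.857 eV

0.857


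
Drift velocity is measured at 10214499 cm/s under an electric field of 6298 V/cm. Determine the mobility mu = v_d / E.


Step 1: mu = v_d / E
Step 2: mu = 10214499 / 6298
Step 3: mu = 1621.86 cm^2/(V*s)

1621.86


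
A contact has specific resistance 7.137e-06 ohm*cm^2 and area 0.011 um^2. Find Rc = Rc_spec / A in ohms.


Step 1: Convert area to cm^2: 0.011 um^2 = 1.1000e-10 cm^2
Step 2: Rc = Rc_spec / A = 7.137e-06 / 1.1000e-10
Step 3: Rc = 6.49e+04 ohms

6.49e+04


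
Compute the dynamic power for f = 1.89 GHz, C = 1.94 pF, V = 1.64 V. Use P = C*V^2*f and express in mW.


Step 1: V^2 = 1.64^2 = 2.6896 V^2
Step 2: P = C*V^2*f = 1.94e-12 F * 2.6896 * 1.89e9 Hz
Step 3: P = 9.86168736e-03 W
Step 4: P = 9.862 mW

9.862


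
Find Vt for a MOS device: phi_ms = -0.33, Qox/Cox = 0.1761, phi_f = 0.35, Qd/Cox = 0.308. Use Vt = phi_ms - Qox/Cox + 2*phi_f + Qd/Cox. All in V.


Step 1: Vt = phi_ms - Qox/Cox + 2*phi_f + Qd/Cox
Step 2: Vt = -0.33 - 0.1761 + 2*0.35 + 0.308
Step 3: Vt = -0.33 - 0.1761 + 0.7 + 0.308
Step 4: Vt = 0.5019 V

0.5019


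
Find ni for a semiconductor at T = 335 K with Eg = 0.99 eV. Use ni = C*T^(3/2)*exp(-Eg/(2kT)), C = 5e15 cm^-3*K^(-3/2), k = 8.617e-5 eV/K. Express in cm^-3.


Step 1: Compute kT = 8.617e-5 * 335 = 0.02886695 eV
Step 2: Exponent = -Eg/(2kT) = -0.99/(2*0.02886695) = -17.14764
Step 3: T^(3/2) = 335^1.5 = 6131.51
Step 4: ni = 5e15 * 6131.51 * exp(-17.14764) = 1.09e+12 cm^-3

1.09e+12


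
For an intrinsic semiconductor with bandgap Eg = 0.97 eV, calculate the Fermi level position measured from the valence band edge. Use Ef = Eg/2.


Step 1: For an intrinsic semiconductor, the Fermi level sits at midgap.
Step 2: Ef = Eg / 2 = 0.97 / 2 = 0.485 eV

0.485


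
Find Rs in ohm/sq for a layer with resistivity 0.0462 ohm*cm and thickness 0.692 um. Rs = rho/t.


Step 1: Convert thickness to cm: t = 0.692 um = 6.9200e-05 cm
Step 2: Rs = rho / t = 0.0462 / 6.9200e-05
Step 3: Rs = 667.6 ohm/sq

667.6


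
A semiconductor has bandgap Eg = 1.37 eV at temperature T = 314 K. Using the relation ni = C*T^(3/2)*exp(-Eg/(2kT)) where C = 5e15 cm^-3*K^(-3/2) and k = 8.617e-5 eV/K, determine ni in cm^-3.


Step 1: Compute kT = 8.617e-5 * 314 = 0.02705738 eV
Step 2: Exponent = -Eg/(2kT) = -1.37/(2*0.02705738) = -25.31657
Step 3: T^(3/2) = 314^1.5 = 5564.09
Step 4: ni = 5e15 * 5564.09 * exp(-25.31657) = 2.82e+08 cm^-3

2.82e+08


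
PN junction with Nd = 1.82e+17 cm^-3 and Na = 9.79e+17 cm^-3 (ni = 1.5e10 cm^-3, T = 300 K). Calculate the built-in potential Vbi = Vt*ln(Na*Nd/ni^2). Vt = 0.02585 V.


Step 1: Compute Na*Nd/ni^2 = 9.79e+17 * 1.82e+17 / (1.5e10)^2 = 7.9190e+14
Step 2: ln(7.9190e+14) = 34.3055
Step 3: Vbi = 0.02585 * 34.3055 = 0.887 V

0.887


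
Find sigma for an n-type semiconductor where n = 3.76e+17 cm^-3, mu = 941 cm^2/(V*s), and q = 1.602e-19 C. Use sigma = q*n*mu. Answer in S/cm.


Step 1: sigma = q * n * mu
Step 2: sigma = 1.602e-19 * 3.76e+17 * 941
Step 3: sigma = 5.668e+01 S/cm

5.668e+01


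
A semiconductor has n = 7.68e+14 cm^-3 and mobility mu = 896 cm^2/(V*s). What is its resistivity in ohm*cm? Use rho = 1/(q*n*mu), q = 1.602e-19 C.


Step 1: sigma = q * n * mu = 1.602e-19 * 7.68e+14 * 896 = 1.10238e-01 S/cm
Step 2: rho = 1 / sigma = 1 / 1.10238e-01 = 9.071 ohm*cm

9.071


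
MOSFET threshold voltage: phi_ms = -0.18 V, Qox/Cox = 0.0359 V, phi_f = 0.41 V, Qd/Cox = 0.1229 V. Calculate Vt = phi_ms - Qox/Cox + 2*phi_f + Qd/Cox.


Step 1: Vt = phi_ms - Qox/Cox + 2*phi_f + Qd/Cox
Step 2: Vt = -0.18 - 0.0359 + 2*0.41 + 0.1229
Step 3: Vt = -0.18 - 0.0359 + 0.82 + 0.1229
Step 4: Vt = 0.727 V

0.727


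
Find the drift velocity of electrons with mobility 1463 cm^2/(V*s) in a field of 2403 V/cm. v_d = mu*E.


Step 1: v_d = mu * E
Step 2: v_d = 1463 * 2403 = 3515589
Step 3: v_d = 3.52e+06 cm/s

3.52e+06


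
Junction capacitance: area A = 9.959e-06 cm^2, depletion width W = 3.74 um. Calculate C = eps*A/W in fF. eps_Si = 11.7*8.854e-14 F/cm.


Step 1: eps_Si = 11.7 * 8.854e-14 = 1.035918e-12 F/cm
Step 2: W in cm = 3.74 * 1e-4 = 3.74e-04 cm
Step 3: C = 1.035918e-12 * 9.959e-06 / 3.74e-04 = 2.758478e-14 F
Step 4: C = 27.58 fF

27.58


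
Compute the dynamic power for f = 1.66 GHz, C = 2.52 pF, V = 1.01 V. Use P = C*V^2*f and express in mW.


Step 1: V^2 = 1.01^2 = 1.0201 V^2
Step 2: P = C*V^2*f = 2.52e-12 F * 1.0201 * 1.66e9 Hz
Step 3: P = 4.26728232e-03 W
Step 4: P = 4.267 mW

4.267


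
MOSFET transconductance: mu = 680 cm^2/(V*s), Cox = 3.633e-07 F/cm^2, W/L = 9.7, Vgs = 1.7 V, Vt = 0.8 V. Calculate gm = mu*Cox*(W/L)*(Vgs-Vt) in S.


Step 1: Vov = Vgs - Vt = 1.7 - 0.8 = 0.9 V
Step 2: gm = mu * Cox * (W/L) * Vov
Step 3: gm = 680 * 3.633e-07 * 9.7 * 0.9 = 2.16e-03 S

2.16e-03


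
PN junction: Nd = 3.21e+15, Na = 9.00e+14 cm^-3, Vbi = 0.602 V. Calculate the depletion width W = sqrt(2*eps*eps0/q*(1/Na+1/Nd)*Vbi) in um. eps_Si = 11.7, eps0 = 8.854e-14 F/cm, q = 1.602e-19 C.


Step 1: 1/Na + 1/Nd = 1/9.00e+14 + 1/3.21e+15 = 1.42264e-15
Step 2: 2*eps*eps0/q = 2*11.7*8.854e-14/1.602e-19 = 1.293281e+07
Step 3: W^2 = 1.293281e+07 * 1.42264e-15 * 0.602 = 1.10760e-08
Step 4: W = sqrt(1.10760e-08) = 1.052e-04 cm = 1.052 um

1.052


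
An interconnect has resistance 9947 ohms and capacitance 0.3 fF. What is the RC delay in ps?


Step 1: tau = R * C
Step 2: tau = 9947 * 0.3 fF = 9947 * 3.0e-16 F
Step 3: tau = 2.9841e-12 s = 2.9841 ps

2.9841


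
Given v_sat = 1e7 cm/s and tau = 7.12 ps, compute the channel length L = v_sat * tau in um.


Step 1: tau in seconds = 7.12 ps * 1e-12 = 7.1200e-12 s
Step 2: L = v_sat * tau = 1e7 * 7.1200e-12 = 7.1200e-05 cm
Step 3: L in um = 7.1200e-05 * 1e4 = 0.712 um

0.712


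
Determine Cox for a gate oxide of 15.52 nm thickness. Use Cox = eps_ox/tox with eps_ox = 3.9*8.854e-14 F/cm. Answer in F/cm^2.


Step 1: eps_ox = 3.9 * 8.854e-14 = 3.45306e-13 F/cm
Step 2: tox in cm = 15.52 nm * 1e-7 = 1.5520e-06 cm
Step 3: Cox = 3.45306e-13 / 1.5520e-06 = 2.22e-07 F/cm^2

2.22e-07


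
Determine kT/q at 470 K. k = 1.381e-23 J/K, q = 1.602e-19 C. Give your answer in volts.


Step 1: kT = 1.381e-23 * 470 = 6.4907e-21 J
Step 2: Vt = kT/q = 6.4907e-21 / 1.602e-19
Step 3: Vt = 0.04052 V

0.04052


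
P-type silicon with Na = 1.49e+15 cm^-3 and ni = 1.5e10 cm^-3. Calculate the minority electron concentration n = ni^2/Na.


Step 1: Majority hole concentration p ≈ Na = 1.49e+15 cm^-3
Step 2: n = ni^2 / Na = (1.5e10)^2 / 1.49e+15
Step 3: n = 1.51e+05 cm^-3

1.51e+05


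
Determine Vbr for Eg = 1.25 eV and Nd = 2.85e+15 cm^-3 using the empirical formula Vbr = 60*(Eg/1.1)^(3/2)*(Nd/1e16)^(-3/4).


Step 1: Eg/1.1 = 1.25/1.1 = 1.136364
Step 2: (Eg/1.1)^1.5 = 1.136364^1.5 = 1.211368
Step 3: (Nd/1e16)^(-0.75) = (0.285)^(-0.75) = 2.563695
Step 4: Vbr = 60 * 1.211368 * 2.563695 = 186.3 V

186.3


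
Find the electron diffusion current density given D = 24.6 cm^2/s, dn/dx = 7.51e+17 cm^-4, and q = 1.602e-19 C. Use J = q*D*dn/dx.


Step 1: J = q * D * (dn/dx)
Step 2: J = 1.602e-19 * 24.6 * 7.51e+17
Step 3: J = 2.96e+00 A/cm^2

2.96e+00


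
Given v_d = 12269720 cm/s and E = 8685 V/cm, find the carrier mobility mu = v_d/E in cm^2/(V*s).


Step 1: mu = v_d / E
Step 2: mu = 12269720 / 8685
Step 3: mu = 1412.75 cm^2/(V*s)

1412.75


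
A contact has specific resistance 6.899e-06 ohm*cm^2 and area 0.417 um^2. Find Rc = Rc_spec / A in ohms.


Step 1: Convert area to cm^2: 0.417 um^2 = 4.1700e-09 cm^2
Step 2: Rc = Rc_spec / A = 6.899e-06 / 4.1700e-09
Step 3: Rc = 1.65e+03 ohms

1.65e+03


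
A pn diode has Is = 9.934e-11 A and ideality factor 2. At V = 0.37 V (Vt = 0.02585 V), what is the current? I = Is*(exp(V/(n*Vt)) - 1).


Step 1: V/(n*Vt) = 0.37/(2*0.02585) = 7.1567
Step 2: exp(7.1567) = 1.2827e+03
Step 3: I = 9.934e-11 * (1.2827e+03 - 1) = 1.27e-07 A

1.27e-07


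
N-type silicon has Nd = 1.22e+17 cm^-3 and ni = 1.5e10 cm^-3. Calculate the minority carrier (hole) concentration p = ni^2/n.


Step 1: Since Nd >> ni, n ≈ Nd = 1.22e+17 cm^-3
Step 2: p = ni^2 / n = (1.5e10)^2 / 1.22e+17
Step 3: p = 2.25e20 / 1.22e+17 = 1.84e+03 cm^-3

1.84e+03


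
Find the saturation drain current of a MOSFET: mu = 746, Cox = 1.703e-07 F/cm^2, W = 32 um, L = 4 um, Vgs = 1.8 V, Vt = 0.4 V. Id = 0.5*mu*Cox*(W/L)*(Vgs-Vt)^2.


Step 1: Overdrive voltage Vov = Vgs - Vt = 1.8 - 0.4 = 1.4 V
Step 2: W/L = 32/4 = 8
Step 3: Id = 0.5 * 746 * 1.703e-07 * 8 * 1.4^2
Step 4: Id = 9.96e-04 A

9.96e-04


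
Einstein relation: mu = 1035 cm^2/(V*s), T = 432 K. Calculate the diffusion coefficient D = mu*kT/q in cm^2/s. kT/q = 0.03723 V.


Step 1: D = mu * (kT/q)
Step 2: D = 1035 * 0.03723
Step 3: D = 38.53 cm^2/s

38.53


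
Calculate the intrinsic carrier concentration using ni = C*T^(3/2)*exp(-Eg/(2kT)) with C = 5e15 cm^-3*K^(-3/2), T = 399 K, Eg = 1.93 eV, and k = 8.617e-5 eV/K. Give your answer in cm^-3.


Step 1: Compute kT = 8.617e-5 * 399 = 0.03438183 eV
Step 2: Exponent = -Eg/(2kT) = -1.93/(2*0.03438183) = -28.06715
Step 3: T^(3/2) = 399^1.5 = 7970.02
Step 4: ni = 5e15 * 7970.02 * exp(-28.06715) = 2.58e+07 cm^-3

2.58e+07


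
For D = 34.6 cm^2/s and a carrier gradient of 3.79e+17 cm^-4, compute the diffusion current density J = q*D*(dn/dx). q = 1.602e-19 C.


Step 1: J = q * D * (dn/dx)
Step 2: J = 1.602e-19 * 34.6 * 3.79e+17
Step 3: J = 2.10e+00 A/cm^2

2.10e+00


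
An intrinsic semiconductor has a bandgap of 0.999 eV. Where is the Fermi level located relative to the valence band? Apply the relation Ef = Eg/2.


Step 1: For an intrinsic semiconductor, the Fermi level sits at midgap.
Step 2: Ef = Eg / 2 = 0.999 / 2 = 0.4995 eV

0.4995


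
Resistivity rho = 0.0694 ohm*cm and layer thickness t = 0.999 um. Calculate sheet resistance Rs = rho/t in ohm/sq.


Step 1: Convert thickness to cm: t = 0.999 um = 9.9900e-05 cm
Step 2: Rs = rho / t = 0.0694 / 9.9900e-05
Step 3: Rs = 694.7 ohm/sq

694.7


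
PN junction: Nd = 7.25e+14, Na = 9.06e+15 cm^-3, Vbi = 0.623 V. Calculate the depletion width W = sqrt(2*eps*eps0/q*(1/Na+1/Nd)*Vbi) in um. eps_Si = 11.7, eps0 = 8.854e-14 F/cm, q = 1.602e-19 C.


Step 1: 1/Na + 1/Nd = 1/9.06e+15 + 1/7.25e+14 = 1.48969e-15
Step 2: 2*eps*eps0/q = 2*11.7*8.854e-14/1.602e-19 = 1.293281e+07
Step 3: W^2 = 1.293281e+07 * 1.48969e-15 * 0.623 = 1.20026e-08
Step 4: W = sqrt(1.20026e-08) = 1.096e-04 cm = 1.096 um

1.096
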